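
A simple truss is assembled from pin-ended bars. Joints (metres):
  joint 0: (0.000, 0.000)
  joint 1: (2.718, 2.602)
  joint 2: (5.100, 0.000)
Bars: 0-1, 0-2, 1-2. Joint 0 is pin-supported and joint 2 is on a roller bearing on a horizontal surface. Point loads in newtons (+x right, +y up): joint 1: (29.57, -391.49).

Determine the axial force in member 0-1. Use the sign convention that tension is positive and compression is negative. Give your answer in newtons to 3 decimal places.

N=3 nodes, M=3 members, R=3 reactions → 2N=6, M+R=6
member 0 (0-1): L=3.7627, (cx,cy)=(0.7224,0.6915)
member 1 (0-2): L=5.1000, (cx,cy)=(1.0000,0.0000)
member 2 (1-2): L=3.5277, (cx,cy)=(0.6752,-0.7376)
solve A·x = −loads:
  F[0-1] = -242.5979 N (compression)
  F[0-2] = +204.8114 N (tension)
  F[1-2] = -303.3179 N (compression)
  Rx@0 = -29.5700 N
  Ry@0 = +167.7624 N
  Ry@2 = +223.7276 N

-242.598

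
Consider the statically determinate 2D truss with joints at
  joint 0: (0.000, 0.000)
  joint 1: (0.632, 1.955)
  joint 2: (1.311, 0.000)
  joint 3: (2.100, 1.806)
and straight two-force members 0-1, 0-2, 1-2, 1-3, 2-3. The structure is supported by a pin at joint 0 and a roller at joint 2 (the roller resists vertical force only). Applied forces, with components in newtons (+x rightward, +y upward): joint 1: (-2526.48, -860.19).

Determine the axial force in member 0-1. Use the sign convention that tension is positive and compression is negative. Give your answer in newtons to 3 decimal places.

-4427.748

N=4 nodes, M=5 members, R=3 reactions → 2N=8, M+R=8
member 0 (0-1): L=2.0546, (cx,cy)=(0.3076,0.9515)
member 1 (0-2): L=1.3110, (cx,cy)=(1.0000,0.0000)
member 2 (1-2): L=2.0696, (cx,cy)=(0.3281,-0.9446)
member 3 (1-3): L=1.4755, (cx,cy)=(0.9949,-0.1010)
member 4 (2-3): L=1.9708, (cx,cy)=(0.4003,0.9164)
solve A·x = −loads:
  F[0-1] = -4427.7480 N (compression)
  F[0-2] = -1164.5048 N (compression)
  F[1-2] = +3549.3505 N (tension)
  F[1-3] = -0.0000 N (tension)
  F[2-3] = +0.0000 N (tension)
  Rx@0 = +2526.4800 N
  Ry@0 = +4213.0720 N
  Ry@2 = -3352.8820 N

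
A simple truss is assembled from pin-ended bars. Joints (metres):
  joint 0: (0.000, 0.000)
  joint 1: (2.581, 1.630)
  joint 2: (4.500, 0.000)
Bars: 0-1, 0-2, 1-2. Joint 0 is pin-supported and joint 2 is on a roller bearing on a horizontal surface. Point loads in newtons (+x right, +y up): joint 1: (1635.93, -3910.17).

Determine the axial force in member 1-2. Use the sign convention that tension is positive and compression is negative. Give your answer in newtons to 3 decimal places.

-4379.585

N=3 nodes, M=3 members, R=3 reactions → 2N=6, M+R=6
member 0 (0-1): L=3.0526, (cx,cy)=(0.8455,0.5340)
member 1 (0-2): L=4.5000, (cx,cy)=(1.0000,0.0000)
member 2 (1-2): L=2.5178, (cx,cy)=(0.7622,-0.6474)
solve A·x = −loads:
  F[0-1] = -2013.0408 N (compression)
  F[0-2] = +3337.9650 N (tension)
  F[1-2] = -4379.5851 N (compression)
  Rx@0 = -1635.9300 N
  Ry@0 = +1074.9001 N
  Ry@2 = +2835.2699 N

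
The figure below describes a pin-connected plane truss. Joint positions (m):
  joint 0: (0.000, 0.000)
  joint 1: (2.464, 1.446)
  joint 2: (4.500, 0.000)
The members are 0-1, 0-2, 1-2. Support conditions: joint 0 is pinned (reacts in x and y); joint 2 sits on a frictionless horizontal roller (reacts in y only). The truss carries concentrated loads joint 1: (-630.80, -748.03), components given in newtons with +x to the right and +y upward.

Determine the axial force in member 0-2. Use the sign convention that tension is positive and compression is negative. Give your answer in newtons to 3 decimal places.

N=3 nodes, M=3 members, R=3 reactions → 2N=6, M+R=6
member 0 (0-1): L=2.8570, (cx,cy)=(0.8625,0.5061)
member 1 (0-2): L=4.5000, (cx,cy)=(1.0000,0.0000)
member 2 (1-2): L=2.4972, (cx,cy)=(0.8153,-0.5790)
solve A·x = −loads:
  F[0-1] = -1069.1645 N (compression)
  F[0-2] = +291.3070 N (tension)
  F[1-2] = -357.3005 N (compression)
  Rx@0 = +630.8000 N
  Ry@0 = +541.1391 N
  Ry@2 = +206.8909 N

291.307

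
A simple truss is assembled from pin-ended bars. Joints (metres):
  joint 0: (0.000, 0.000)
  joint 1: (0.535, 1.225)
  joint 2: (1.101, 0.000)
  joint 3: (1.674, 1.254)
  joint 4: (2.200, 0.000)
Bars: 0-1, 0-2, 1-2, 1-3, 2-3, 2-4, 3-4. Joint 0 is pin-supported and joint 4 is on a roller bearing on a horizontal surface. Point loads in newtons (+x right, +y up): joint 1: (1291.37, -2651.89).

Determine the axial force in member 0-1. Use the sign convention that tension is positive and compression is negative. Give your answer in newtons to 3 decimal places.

N=5 nodes, M=7 members, R=3 reactions → 2N=10, M+R=10
member 0 (0-1): L=1.3367, (cx,cy)=(0.4002,0.9164)
member 1 (0-2): L=1.1010, (cx,cy)=(1.0000,0.0000)
member 2 (1-2): L=1.3494, (cx,cy)=(0.4194,-0.9078)
member 3 (1-3): L=1.1394, (cx,cy)=(0.9997,0.0255)
member 4 (2-3): L=1.3787, (cx,cy)=(0.4156,0.9095)
member 5 (2-4): L=1.0990, (cx,cy)=(1.0000,0.0000)
member 6 (3-4): L=1.3598, (cx,cy)=(0.3868,-0.9222)
solve A·x = −loads:
  F[0-1] = -1405.4121 N (compression)
  F[0-2] = +1853.8582 N (tension)
  F[1-2] = -1536.4230 N (compression)
  F[1-3] = -1209.8220 N (compression)
  F[2-3] = +1533.4513 N (tension)
  F[2-4] = +572.1193 N (tension)
  F[3-4] = -1479.0806 N (compression)
  Rx@0 = -1291.3700 N
  Ry@0 = +1287.9403 N
  Ry@4 = +1363.9497 N

-1405.412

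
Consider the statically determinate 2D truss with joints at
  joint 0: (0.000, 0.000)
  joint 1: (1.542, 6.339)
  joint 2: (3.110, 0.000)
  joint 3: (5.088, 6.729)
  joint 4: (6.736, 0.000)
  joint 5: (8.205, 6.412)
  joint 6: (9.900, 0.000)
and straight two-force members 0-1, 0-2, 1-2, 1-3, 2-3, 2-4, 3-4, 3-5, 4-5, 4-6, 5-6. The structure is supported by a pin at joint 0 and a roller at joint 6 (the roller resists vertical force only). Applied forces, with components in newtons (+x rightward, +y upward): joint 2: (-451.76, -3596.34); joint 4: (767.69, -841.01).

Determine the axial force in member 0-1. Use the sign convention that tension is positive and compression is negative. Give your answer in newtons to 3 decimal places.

N=7 nodes, M=11 members, R=3 reactions → 2N=14, M+R=14
member 0 (0-1): L=6.5239, (cx,cy)=(0.2364,0.9717)
member 1 (0-2): L=3.1100, (cx,cy)=(1.0000,0.0000)
member 2 (1-2): L=6.5300, (cx,cy)=(0.2401,-0.9707)
member 3 (1-3): L=3.5674, (cx,cy)=(0.9940,0.1093)
member 4 (2-3): L=7.0137, (cx,cy)=(0.2820,0.9594)
member 5 (2-4): L=3.6260, (cx,cy)=(1.0000,0.0000)
member 6 (3-4): L=6.9279, (cx,cy)=(0.2379,-0.9713)
member 7 (3-5): L=3.1331, (cx,cy)=(0.9949,-0.1012)
member 8 (4-5): L=6.5781, (cx,cy)=(0.2233,0.9747)
member 9 (4-6): L=3.1640, (cx,cy)=(1.0000,0.0000)
member 10 (5-6): L=6.6323, (cx,cy)=(0.2556,-0.9668)
solve A·x = −loads:
  F[0-1] = -2815.1315 N (compression)
  F[0-2] = +981.3238 N (tension)
  F[1-2] = +2669.7849 N (tension)
  F[1-3] = -1314.3423 N (compression)
  F[2-3] = +1047.1710 N (tension)
  F[2-4] = +1778.8316 N (tension)
  F[3-4] = -800.4865 N (compression)
  F[3-5] = -824.9554 N (compression)
  F[4-5] = +1660.4511 N (tension)
  F[4-6] = +449.9167 N (tension)
  F[5-6] = -1760.4491 N (compression)
  Rx@0 = -315.9300 N
  Ry@0 = +2735.3641 N
  Ry@6 = +1701.9859 N

-2815.132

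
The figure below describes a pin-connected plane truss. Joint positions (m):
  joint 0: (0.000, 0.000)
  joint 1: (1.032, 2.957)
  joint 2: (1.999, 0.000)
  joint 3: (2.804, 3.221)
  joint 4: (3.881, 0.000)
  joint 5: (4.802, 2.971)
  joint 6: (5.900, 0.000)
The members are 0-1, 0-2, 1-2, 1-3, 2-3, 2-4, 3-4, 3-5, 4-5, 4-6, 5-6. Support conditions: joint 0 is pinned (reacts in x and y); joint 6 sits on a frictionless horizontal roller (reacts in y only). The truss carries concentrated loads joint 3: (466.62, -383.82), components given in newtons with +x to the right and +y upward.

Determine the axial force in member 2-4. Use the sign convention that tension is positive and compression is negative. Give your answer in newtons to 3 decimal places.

420.190

N=7 nodes, M=11 members, R=3 reactions → 2N=14, M+R=14
member 0 (0-1): L=3.1319, (cx,cy)=(0.3295,0.9442)
member 1 (0-2): L=1.9990, (cx,cy)=(1.0000,0.0000)
member 2 (1-2): L=3.1111, (cx,cy)=(0.3108,-0.9505)
member 3 (1-3): L=1.7916, (cx,cy)=(0.9891,0.1474)
member 4 (2-3): L=3.3201, (cx,cy)=(0.2425,0.9702)
member 5 (2-4): L=1.8820, (cx,cy)=(1.0000,0.0000)
member 6 (3-4): L=3.3963, (cx,cy)=(0.3171,-0.9484)
member 7 (3-5): L=2.0136, (cx,cy)=(0.9923,-0.1242)
member 8 (4-5): L=3.1105, (cx,cy)=(0.2961,0.9552)
member 9 (4-6): L=2.0190, (cx,cy)=(1.0000,0.0000)
member 10 (5-6): L=3.1674, (cx,cy)=(0.3467,-0.9380)
solve A·x = −loads:
  F[0-1] = +56.4898 N (tension)
  F[0-2] = +448.0060 N (tension)
  F[1-2] = -50.7253 N (compression)
  F[1-3] = +34.7601 N (tension)
  F[2-3] = +49.6957 N (tension)
  F[2-4] = +420.1899 N (tension)
  F[3-4] = -423.2139 N (compression)
  F[3-5] = -288.2142 N (compression)
  F[4-5] = +420.2143 N (tension)
  F[4-6] = +161.5605 N (tension)
  F[5-6] = -466.0539 N (compression)
  Rx@0 = -466.6200 N
  Ry@0 = -53.3350 N
  Ry@6 = +437.1550 N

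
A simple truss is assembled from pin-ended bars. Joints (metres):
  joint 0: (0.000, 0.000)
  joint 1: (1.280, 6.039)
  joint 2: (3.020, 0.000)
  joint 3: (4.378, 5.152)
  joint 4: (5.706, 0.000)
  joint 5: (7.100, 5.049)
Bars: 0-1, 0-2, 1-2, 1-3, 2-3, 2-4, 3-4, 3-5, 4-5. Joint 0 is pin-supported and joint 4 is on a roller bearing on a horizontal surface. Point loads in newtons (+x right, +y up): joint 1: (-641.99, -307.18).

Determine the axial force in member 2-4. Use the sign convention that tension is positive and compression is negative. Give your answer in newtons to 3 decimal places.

-157.377

N=6 nodes, M=9 members, R=3 reactions → 2N=12, M+R=12
member 0 (0-1): L=6.1732, (cx,cy)=(0.2073,0.9783)
member 1 (0-2): L=3.0200, (cx,cy)=(1.0000,0.0000)
member 2 (1-2): L=6.2847, (cx,cy)=(0.2769,-0.9609)
member 3 (1-3): L=3.2225, (cx,cy)=(0.9614,-0.2753)
member 4 (2-3): L=5.3280, (cx,cy)=(0.2549,0.9670)
member 5 (2-4): L=2.6860, (cx,cy)=(1.0000,0.0000)
member 6 (3-4): L=5.3204, (cx,cy)=(0.2496,-0.9683)
member 7 (3-5): L=2.7239, (cx,cy)=(0.9993,-0.0378)
member 8 (4-5): L=5.2379, (cx,cy)=(0.2661,0.9639)
solve A·x = −loads:
  F[0-1] = -938.1161 N (compression)
  F[0-2] = -447.4724 N (compression)
  F[1-2] = +547.1973 N (tension)
  F[1-3] = +307.8655 N (tension)
  F[2-3] = -543.7662 N (compression)
  F[2-4] = -157.3773 N (compression)
  F[3-4] = +630.5050 N (tension)
  F[3-5] = -0.0000 N (compression)
  F[4-5] = +0.0000 N (tension)
  Rx@0 = +641.9900 N
  Ry@0 = +917.7281 N
  Ry@4 = -610.5481 N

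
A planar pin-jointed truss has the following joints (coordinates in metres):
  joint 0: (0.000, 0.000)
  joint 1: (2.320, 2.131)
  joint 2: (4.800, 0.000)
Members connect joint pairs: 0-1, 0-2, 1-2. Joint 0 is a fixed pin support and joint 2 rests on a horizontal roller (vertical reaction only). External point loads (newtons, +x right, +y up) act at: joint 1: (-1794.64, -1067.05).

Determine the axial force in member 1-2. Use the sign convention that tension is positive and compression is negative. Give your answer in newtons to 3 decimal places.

N=3 nodes, M=3 members, R=3 reactions → 2N=6, M+R=6
member 0 (0-1): L=3.1502, (cx,cy)=(0.7365,0.6765)
member 1 (0-2): L=4.8000, (cx,cy)=(1.0000,0.0000)
member 2 (1-2): L=3.2698, (cx,cy)=(0.7585,-0.6517)
solve A·x = −loads:
  F[0-1] = -1992.7728 N (compression)
  F[0-2] = -327.0255 N (compression)
  F[1-2] = +431.1719 N (tension)
  Rx@0 = +1794.6400 N
  Ry@0 = +1348.0546 N
  Ry@2 = -281.0046 N

431.172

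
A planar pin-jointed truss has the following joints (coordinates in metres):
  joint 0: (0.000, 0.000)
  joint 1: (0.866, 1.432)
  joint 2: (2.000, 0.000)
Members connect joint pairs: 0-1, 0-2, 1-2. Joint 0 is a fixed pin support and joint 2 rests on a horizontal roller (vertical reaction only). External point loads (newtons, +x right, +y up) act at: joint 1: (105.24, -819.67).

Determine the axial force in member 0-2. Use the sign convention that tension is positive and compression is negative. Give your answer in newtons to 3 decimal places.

340.730

N=3 nodes, M=3 members, R=3 reactions → 2N=6, M+R=6
member 0 (0-1): L=1.6735, (cx,cy)=(0.5175,0.8557)
member 1 (0-2): L=2.0000, (cx,cy)=(1.0000,0.0000)
member 2 (1-2): L=1.8266, (cx,cy)=(0.6208,-0.7840)
solve A·x = −loads:
  F[0-1] = -455.0699 N (compression)
  F[0-2] = +340.7297 N (tension)
  F[1-2] = -548.8425 N (compression)
  Rx@0 = -105.2400 N
  Ry@0 = +389.4010 N
  Ry@2 = +430.2690 N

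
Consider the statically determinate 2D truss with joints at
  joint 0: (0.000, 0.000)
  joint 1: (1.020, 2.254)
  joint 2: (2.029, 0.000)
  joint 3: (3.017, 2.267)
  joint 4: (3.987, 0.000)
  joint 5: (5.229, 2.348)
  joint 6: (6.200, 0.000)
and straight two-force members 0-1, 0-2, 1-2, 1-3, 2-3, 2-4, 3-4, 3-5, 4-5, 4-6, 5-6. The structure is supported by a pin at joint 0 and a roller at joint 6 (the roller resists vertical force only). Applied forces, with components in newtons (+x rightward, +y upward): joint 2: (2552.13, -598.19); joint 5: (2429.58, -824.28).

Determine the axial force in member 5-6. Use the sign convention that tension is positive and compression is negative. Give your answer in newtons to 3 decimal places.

N=7 nodes, M=11 members, R=3 reactions → 2N=14, M+R=14
member 0 (0-1): L=2.4740, (cx,cy)=(0.4123,0.9111)
member 1 (0-2): L=2.0290, (cx,cy)=(1.0000,0.0000)
member 2 (1-2): L=2.4695, (cx,cy)=(0.4086,-0.9127)
member 3 (1-3): L=1.9970, (cx,cy)=(1.0000,0.0065)
member 4 (2-3): L=2.4729, (cx,cy)=(0.3995,0.9167)
member 5 (2-4): L=1.9580, (cx,cy)=(1.0000,0.0000)
member 6 (3-4): L=2.4658, (cx,cy)=(0.3934,-0.9194)
member 7 (3-5): L=2.2135, (cx,cy)=(0.9993,0.0366)
member 8 (4-5): L=2.6563, (cx,cy)=(0.4676,0.8840)
member 9 (4-6): L=2.2130, (cx,cy)=(1.0000,0.0000)
member 10 (5-6): L=2.5409, (cx,cy)=(0.3822,-0.9241)
solve A·x = −loads:
  F[0-1] = +426.5210 N (tension)
  F[0-2] = +4805.8640 N (tension)
  F[1-2] = -423.2551 N (compression)
  F[1-3] = +348.7865 N (tension)
  F[2-3] = +1073.9396 N (tension)
  F[2-4] = +1651.7358 N (tension)
  F[3-4] = -1026.2492 N (compression)
  F[3-5] = +1182.3429 N (tension)
  F[4-5] = +1067.3744 N (tension)
  F[4-6] = +748.9499 N (tension)
  F[5-6] = -1959.8078 N (compression)
  Rx@0 = -4981.7100 N
  Ry@0 = -388.5851 N
  Ry@6 = +1811.0551 N

-1959.808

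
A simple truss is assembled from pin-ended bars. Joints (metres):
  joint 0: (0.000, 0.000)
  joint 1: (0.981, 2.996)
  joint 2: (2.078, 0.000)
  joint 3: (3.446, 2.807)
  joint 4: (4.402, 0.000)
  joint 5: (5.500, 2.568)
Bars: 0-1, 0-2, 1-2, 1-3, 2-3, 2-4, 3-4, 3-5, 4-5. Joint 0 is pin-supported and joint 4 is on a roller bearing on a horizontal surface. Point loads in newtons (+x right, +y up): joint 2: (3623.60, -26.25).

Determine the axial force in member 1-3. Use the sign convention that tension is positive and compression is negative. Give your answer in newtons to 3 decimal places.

N=6 nodes, M=9 members, R=3 reactions → 2N=12, M+R=12
member 0 (0-1): L=3.1525, (cx,cy)=(0.3112,0.9504)
member 1 (0-2): L=2.0780, (cx,cy)=(1.0000,0.0000)
member 2 (1-2): L=3.1905, (cx,cy)=(0.3438,-0.9390)
member 3 (1-3): L=2.4722, (cx,cy)=(0.9971,-0.0764)
member 4 (2-3): L=3.1226, (cx,cy)=(0.4381,0.8989)
member 5 (2-4): L=2.3240, (cx,cy)=(1.0000,0.0000)
member 6 (3-4): L=2.9653, (cx,cy)=(0.3224,-0.9466)
member 7 (3-5): L=2.0679, (cx,cy)=(0.9933,-0.1156)
member 8 (4-5): L=2.7929, (cx,cy)=(0.3931,0.9195)
solve A·x = −loads:
  F[0-1] = -14.5825 N (compression)
  F[0-2] = +3628.1378 N (tension)
  F[1-2] = +15.5658 N (tension)
  F[1-3] = -9.9188 N (compression)
  F[2-3] = +12.9412 N (tension)
  F[2-4] = +4.2203 N (tension)
  F[3-4] = -13.0905 N (compression)
  F[3-5] = -0.0000 N (compression)
  F[4-5] = +0.0000 N (tension)
  Rx@0 = -3623.6000 N
  Ry@0 = +13.8585 N
  Ry@4 = +12.3915 N

-9.919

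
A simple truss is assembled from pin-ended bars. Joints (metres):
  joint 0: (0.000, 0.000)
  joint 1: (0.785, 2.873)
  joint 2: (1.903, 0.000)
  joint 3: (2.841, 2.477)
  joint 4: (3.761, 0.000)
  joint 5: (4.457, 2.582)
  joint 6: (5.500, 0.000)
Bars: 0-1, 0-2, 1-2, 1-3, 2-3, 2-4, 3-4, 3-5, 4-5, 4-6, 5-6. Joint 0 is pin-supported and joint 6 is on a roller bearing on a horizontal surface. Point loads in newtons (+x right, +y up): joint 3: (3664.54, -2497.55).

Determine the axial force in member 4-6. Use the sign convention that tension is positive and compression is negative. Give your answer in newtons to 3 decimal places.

1187.806

N=7 nodes, M=11 members, R=3 reactions → 2N=14, M+R=14
member 0 (0-1): L=2.9783, (cx,cy)=(0.2636,0.9646)
member 1 (0-2): L=1.9030, (cx,cy)=(1.0000,0.0000)
member 2 (1-2): L=3.0829, (cx,cy)=(0.3626,-0.9319)
member 3 (1-3): L=2.0938, (cx,cy)=(0.9820,-0.1891)
member 4 (2-3): L=2.6487, (cx,cy)=(0.3541,0.9352)
member 5 (2-4): L=1.8580, (cx,cy)=(1.0000,0.0000)
member 6 (3-4): L=2.6423, (cx,cy)=(0.3482,-0.9374)
member 7 (3-5): L=1.6194, (cx,cy)=(0.9979,0.0648)
member 8 (4-5): L=2.6742, (cx,cy)=(0.2603,0.9655)
member 9 (4-6): L=1.7390, (cx,cy)=(1.0000,0.0000)
member 10 (5-6): L=2.7847, (cx,cy)=(0.3745,-0.9272)
solve A·x = −loads:
  F[0-1] = +459.1597 N (tension)
  F[0-2] = +3543.5184 N (tension)
  F[1-2] = -540.8258 N (compression)
  F[1-3] = +322.9811 N (tension)
  F[2-3] = +538.9370 N (tension)
  F[2-4] = +3156.5278 N (tension)
  F[3-4] = -3276.4588 N (compression)
  F[3-5] = -2019.9907 N (compression)
  F[4-5] = +3181.0787 N (tension)
  F[4-6] = +1187.8056 N (tension)
  F[5-6] = -3171.3195 N (compression)
  Rx@0 = -3664.5400 N
  Ry@0 = -442.9237 N
  Ry@6 = +2940.4737 N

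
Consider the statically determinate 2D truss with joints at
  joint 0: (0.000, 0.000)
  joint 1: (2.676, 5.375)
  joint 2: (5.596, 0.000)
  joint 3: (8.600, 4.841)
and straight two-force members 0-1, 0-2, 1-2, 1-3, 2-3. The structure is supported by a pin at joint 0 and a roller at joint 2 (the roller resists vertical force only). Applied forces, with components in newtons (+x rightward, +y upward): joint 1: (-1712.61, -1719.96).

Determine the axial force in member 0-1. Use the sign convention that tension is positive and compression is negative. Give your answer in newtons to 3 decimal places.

N=4 nodes, M=5 members, R=3 reactions → 2N=8, M+R=8
member 0 (0-1): L=6.0043, (cx,cy)=(0.4457,0.8952)
member 1 (0-2): L=5.5960, (cx,cy)=(1.0000,0.0000)
member 2 (1-2): L=6.1169, (cx,cy)=(0.4774,-0.8787)
member 3 (1-3): L=5.9480, (cx,cy)=(0.9960,-0.0898)
member 4 (2-3): L=5.6973, (cx,cy)=(0.5273,0.8497)
solve A·x = −loads:
  F[0-1] = -2840.1193 N (compression)
  F[0-2] = -446.8236 N (compression)
  F[1-2] = +936.0260 N (tension)
  F[1-3] = +0.0000 N (tension)
  F[2-3] = -0.0000 N (compression)
  Rx@0 = +1712.6100 N
  Ry@0 = +2542.4521 N
  Ry@2 = -822.4921 N

-2840.119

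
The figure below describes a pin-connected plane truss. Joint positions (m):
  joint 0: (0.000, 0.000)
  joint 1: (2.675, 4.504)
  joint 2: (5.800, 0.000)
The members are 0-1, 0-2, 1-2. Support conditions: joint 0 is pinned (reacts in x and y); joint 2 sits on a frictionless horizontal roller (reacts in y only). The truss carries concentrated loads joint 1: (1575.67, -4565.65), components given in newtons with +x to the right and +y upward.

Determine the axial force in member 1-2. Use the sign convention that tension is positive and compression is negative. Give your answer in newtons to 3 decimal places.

-4052.177

N=3 nodes, M=3 members, R=3 reactions → 2N=6, M+R=6
member 0 (0-1): L=5.2385, (cx,cy)=(0.5106,0.8598)
member 1 (0-2): L=5.8000, (cx,cy)=(1.0000,0.0000)
member 2 (1-2): L=5.4819, (cx,cy)=(0.5701,-0.8216)
solve A·x = −loads:
  F[0-1] = -1437.9660 N (compression)
  F[0-2] = +2309.9596 N (tension)
  F[1-2] = -4052.1774 N (compression)
  Rx@0 = -1575.6700 N
  Ry@0 = +1236.3515 N
  Ry@2 = +3329.2985 N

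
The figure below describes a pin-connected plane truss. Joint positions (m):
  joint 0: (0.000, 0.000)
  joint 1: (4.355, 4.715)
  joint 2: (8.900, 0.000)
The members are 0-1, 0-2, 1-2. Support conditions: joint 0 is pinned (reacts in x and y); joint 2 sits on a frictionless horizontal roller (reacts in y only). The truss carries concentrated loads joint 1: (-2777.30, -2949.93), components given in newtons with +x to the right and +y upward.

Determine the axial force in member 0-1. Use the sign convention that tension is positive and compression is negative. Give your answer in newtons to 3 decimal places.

N=3 nodes, M=3 members, R=3 reactions → 2N=6, M+R=6
member 0 (0-1): L=6.4185, (cx,cy)=(0.6785,0.7346)
member 1 (0-2): L=8.9000, (cx,cy)=(1.0000,0.0000)
member 2 (1-2): L=6.5489, (cx,cy)=(0.6940,-0.7200)
solve A·x = −loads:
  F[0-1] = -4053.6630 N (compression)
  F[0-2] = -26.8631 N (compression)
  F[1-2] = +38.7072 N (tension)
  Rx@0 = +2777.3000 N
  Ry@0 = +2977.7979 N
  Ry@2 = -27.8679 N

-4053.663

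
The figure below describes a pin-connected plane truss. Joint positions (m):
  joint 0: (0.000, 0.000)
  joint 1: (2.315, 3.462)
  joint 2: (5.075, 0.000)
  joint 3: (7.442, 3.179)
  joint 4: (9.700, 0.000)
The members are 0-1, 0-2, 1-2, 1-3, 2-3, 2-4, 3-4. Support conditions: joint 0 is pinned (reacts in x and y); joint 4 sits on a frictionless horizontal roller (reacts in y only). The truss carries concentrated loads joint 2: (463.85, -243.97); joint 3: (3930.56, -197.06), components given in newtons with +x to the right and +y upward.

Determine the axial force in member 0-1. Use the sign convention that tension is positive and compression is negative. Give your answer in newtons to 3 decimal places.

N=5 nodes, M=7 members, R=3 reactions → 2N=10, M+R=10
member 0 (0-1): L=4.1647, (cx,cy)=(0.5559,0.8313)
member 1 (0-2): L=5.0750, (cx,cy)=(1.0000,0.0000)
member 2 (1-2): L=4.4275, (cx,cy)=(0.6234,-0.7819)
member 3 (1-3): L=5.1348, (cx,cy)=(0.9985,-0.0551)
member 4 (2-3): L=3.9634, (cx,cy)=(0.5972,0.8021)
member 5 (2-4): L=4.6250, (cx,cy)=(1.0000,0.0000)
member 6 (3-4): L=3.8993, (cx,cy)=(0.5791,-0.8153)
solve A·x = −loads:
  F[0-1] = +1354.5140 N (tension)
  F[0-2] = +3641.4854 N (tension)
  F[1-2] = -1561.8810 N (compression)
  F[1-3] = +1729.1858 N (tension)
  F[2-3] = +1826.7961 N (tension)
  F[2-4] = +1113.0199 N (tension)
  F[3-4] = -1922.0584 N (compression)
  Rx@0 = -4394.4100 N
  Ry@0 = -1125.9719 N
  Ry@4 = +1567.0019 N

1354.514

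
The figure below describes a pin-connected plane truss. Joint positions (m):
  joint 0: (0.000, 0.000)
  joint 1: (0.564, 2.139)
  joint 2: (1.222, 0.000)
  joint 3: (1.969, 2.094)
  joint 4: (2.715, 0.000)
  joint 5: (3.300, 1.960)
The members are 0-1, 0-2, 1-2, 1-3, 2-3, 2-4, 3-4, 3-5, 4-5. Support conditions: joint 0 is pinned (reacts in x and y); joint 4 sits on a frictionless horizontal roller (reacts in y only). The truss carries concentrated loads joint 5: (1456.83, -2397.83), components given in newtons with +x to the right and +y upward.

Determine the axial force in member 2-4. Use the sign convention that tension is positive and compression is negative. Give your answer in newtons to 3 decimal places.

-17.915

N=6 nodes, M=9 members, R=3 reactions → 2N=12, M+R=12
member 0 (0-1): L=2.2121, (cx,cy)=(0.2550,0.9670)
member 1 (0-2): L=1.2220, (cx,cy)=(1.0000,0.0000)
member 2 (1-2): L=2.2379, (cx,cy)=(0.2940,-0.9558)
member 3 (1-3): L=1.4057, (cx,cy)=(0.9995,-0.0320)
member 4 (2-3): L=2.2233, (cx,cy)=(0.3360,0.9419)
member 5 (2-4): L=1.4930, (cx,cy)=(1.0000,0.0000)
member 6 (3-4): L=2.2229, (cx,cy)=(0.3356,-0.9420)
member 7 (3-5): L=1.3377, (cx,cy)=(0.9950,-0.1002)
member 8 (4-5): L=2.0454, (cx,cy)=(0.2860,0.9582)
solve A·x = −loads:
  F[0-1] = +1621.9711 N (tension)
  F[0-2] = +1043.2913 N (tension)
  F[1-2] = -1671.2212 N (compression)
  F[1-3] = +905.3802 N (tension)
  F[2-3] = +1695.9460 N (tension)
  F[2-4] = -17.9147 N (compression)
  F[3-4] = -1890.3343 N (compression)
  F[3-5] = +2119.7939 N (tension)
  F[4-5] = -2280.7602 N (compression)
  Rx@0 = -1456.8300 N
  Ry@0 = -1568.3673 N
  Ry@4 = +3966.1973 N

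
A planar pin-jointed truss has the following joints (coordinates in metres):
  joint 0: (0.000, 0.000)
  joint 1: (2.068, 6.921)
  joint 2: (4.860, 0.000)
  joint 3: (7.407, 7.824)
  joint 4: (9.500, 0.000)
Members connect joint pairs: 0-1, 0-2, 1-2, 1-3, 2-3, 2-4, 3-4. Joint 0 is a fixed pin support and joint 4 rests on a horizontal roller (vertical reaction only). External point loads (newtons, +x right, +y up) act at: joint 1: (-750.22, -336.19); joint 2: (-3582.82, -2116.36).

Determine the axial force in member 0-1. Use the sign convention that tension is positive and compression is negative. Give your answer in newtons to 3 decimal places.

-1923.761

N=5 nodes, M=7 members, R=3 reactions → 2N=10, M+R=10
member 0 (0-1): L=7.2234, (cx,cy)=(0.2863,0.9581)
member 1 (0-2): L=4.8600, (cx,cy)=(1.0000,0.0000)
member 2 (1-2): L=7.4629, (cx,cy)=(0.3741,-0.9274)
member 3 (1-3): L=5.4148, (cx,cy)=(0.9860,0.1668)
member 4 (2-3): L=8.2281, (cx,cy)=(0.3095,0.9509)
member 5 (2-4): L=4.6400, (cx,cy)=(1.0000,0.0000)
member 6 (3-4): L=8.0991, (cx,cy)=(0.2584,-0.9660)
solve A·x = −loads:
  F[0-1] = -1923.7614 N (compression)
  F[0-2] = -3782.2795 N (compression)
  F[1-2] = +1555.3124 N (tension)
  F[1-3] = -387.8374 N (compression)
  F[2-3] = +708.8046 N (tension)
  F[2-4] = +162.9976 N (tension)
  F[3-4] = -630.7385 N (compression)
  Rx@0 = +4333.0400 N
  Ry@0 = +1843.2365 N
  Ry@4 = +609.3135 N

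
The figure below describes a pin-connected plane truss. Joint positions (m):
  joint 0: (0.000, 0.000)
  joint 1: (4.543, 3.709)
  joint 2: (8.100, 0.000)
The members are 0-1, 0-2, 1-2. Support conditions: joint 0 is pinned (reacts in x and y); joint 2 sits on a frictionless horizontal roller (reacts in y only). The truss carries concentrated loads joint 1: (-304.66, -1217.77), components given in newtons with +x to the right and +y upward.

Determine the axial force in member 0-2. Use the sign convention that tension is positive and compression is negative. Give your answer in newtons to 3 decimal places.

521.226

N=3 nodes, M=3 members, R=3 reactions → 2N=6, M+R=6
member 0 (0-1): L=5.8648, (cx,cy)=(0.7746,0.6324)
member 1 (0-2): L=8.1000, (cx,cy)=(1.0000,0.0000)
member 2 (1-2): L=5.1390, (cx,cy)=(0.6922,-0.7217)
solve A·x = −loads:
  F[0-1] = -1066.1747 N (compression)
  F[0-2] = +521.2260 N (tension)
  F[1-2] = -753.0393 N (compression)
  Rx@0 = +304.6600 N
  Ry@0 = +674.2706 N
  Ry@2 = +543.4994 N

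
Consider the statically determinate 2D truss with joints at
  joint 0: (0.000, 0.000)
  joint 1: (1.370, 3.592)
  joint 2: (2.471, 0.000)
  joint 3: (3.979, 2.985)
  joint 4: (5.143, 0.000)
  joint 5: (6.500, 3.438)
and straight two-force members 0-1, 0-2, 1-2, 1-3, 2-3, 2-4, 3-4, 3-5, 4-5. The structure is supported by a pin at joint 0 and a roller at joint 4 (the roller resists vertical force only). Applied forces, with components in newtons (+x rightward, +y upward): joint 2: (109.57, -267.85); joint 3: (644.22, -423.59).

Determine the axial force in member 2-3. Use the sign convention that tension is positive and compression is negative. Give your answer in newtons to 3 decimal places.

482.497

N=6 nodes, M=9 members, R=3 reactions → 2N=12, M+R=12
member 0 (0-1): L=3.8444, (cx,cy)=(0.3564,0.9343)
member 1 (0-2): L=2.4710, (cx,cy)=(1.0000,0.0000)
member 2 (1-2): L=3.7569, (cx,cy)=(0.2931,-0.9561)
member 3 (1-3): L=2.6787, (cx,cy)=(0.9740,-0.2266)
member 4 (2-3): L=3.3443, (cx,cy)=(0.4509,0.8926)
member 5 (2-4): L=2.6720, (cx,cy)=(1.0000,0.0000)
member 6 (3-4): L=3.2039, (cx,cy)=(0.3633,-0.9317)
member 7 (3-5): L=2.5614, (cx,cy)=(0.9842,0.1769)
member 8 (4-5): L=3.6961, (cx,cy)=(0.3671,0.9302)
solve A·x = −loads:
  F[0-1] = +148.6349 N (tension)
  F[0-2] = +700.8220 N (tension)
  F[1-2] = -170.2869 N (compression)
  F[1-3] = +105.6192 N (tension)
  F[2-3] = +482.4972 N (tension)
  F[2-4] = +323.7818 N (tension)
  F[3-4] = -891.2129 N (compression)
  F[3-5] = -0.0000 N (compression)
  F[4-5] = +0.0000 N (tension)
  Rx@0 = -753.7900 N
  Ry@0 = -138.8767 N
  Ry@4 = +830.3167 N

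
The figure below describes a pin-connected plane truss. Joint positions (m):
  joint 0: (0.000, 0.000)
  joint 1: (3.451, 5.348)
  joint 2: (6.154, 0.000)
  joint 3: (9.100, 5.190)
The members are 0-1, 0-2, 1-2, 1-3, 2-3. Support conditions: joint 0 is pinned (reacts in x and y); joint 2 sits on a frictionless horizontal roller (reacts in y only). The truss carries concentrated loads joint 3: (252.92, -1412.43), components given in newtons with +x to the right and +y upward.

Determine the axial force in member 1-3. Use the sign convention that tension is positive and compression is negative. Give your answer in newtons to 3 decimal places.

N=4 nodes, M=5 members, R=3 reactions → 2N=8, M+R=8
member 0 (0-1): L=6.3648, (cx,cy)=(0.5422,0.8402)
member 1 (0-2): L=6.1540, (cx,cy)=(1.0000,0.0000)
member 2 (1-2): L=5.9923, (cx,cy)=(0.4511,-0.8925)
member 3 (1-3): L=5.6512, (cx,cy)=(0.9996,-0.0280)
member 4 (2-3): L=5.9678, (cx,cy)=(0.4936,0.8697)
solve A·x = −loads:
  F[0-1] = +1058.5560 N (tension)
  F[0-2] = -321.0312 N (compression)
  F[1-2] = -1029.1367 N (compression)
  F[1-3] = +1038.5813 N (tension)
  F[2-3] = -1590.7235 N (compression)
  Rx@0 = -252.9200 N
  Ry@0 = -889.4497 N
  Ry@2 = +2301.8797 N

1038.581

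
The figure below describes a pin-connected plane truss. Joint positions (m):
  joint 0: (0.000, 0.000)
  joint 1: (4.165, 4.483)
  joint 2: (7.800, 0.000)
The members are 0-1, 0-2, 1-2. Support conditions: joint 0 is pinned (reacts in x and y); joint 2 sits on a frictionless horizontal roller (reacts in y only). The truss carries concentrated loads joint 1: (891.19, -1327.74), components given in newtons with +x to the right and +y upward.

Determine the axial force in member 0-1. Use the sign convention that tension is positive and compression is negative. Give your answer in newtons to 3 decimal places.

N=3 nodes, M=3 members, R=3 reactions → 2N=6, M+R=6
member 0 (0-1): L=6.1192, (cx,cy)=(0.6806,0.7326)
member 1 (0-2): L=7.8000, (cx,cy)=(1.0000,0.0000)
member 2 (1-2): L=5.7715, (cx,cy)=(0.6298,-0.7767)
solve A·x = −loads:
  F[0-1] = -145.4453 N (compression)
  F[0-2] = +990.1867 N (tension)
  F[1-2] = -1572.1839 N (compression)
  Rx@0 = -891.1900 N
  Ry@0 = +106.5551 N
  Ry@2 = +1221.1849 N

-145.445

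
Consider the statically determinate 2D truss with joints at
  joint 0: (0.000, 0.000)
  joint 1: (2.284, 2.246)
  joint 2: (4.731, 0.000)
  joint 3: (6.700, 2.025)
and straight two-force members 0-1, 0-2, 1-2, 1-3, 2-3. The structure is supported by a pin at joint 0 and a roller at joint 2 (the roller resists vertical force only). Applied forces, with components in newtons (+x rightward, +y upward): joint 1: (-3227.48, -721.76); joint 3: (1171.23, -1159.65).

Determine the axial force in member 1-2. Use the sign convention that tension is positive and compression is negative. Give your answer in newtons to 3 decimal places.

133.259

N=4 nodes, M=5 members, R=3 reactions → 2N=8, M+R=8
member 0 (0-1): L=3.2033, (cx,cy)=(0.7130,0.7012)
member 1 (0-2): L=4.7310, (cx,cy)=(1.0000,0.0000)
member 2 (1-2): L=3.3215, (cx,cy)=(0.7367,-0.6762)
member 3 (1-3): L=4.4215, (cx,cy)=(0.9988,-0.0500)
member 4 (2-3): L=2.8245, (cx,cy)=(0.6971,0.7170)
solve A·x = −loads:
  F[0-1] = -1314.3766 N (compression)
  F[0-2] = -1119.0821 N (compression)
  F[1-2] = +133.2585 N (tension)
  F[1-3] = +2194.8817 N (tension)
  F[2-3] = -1464.4575 N (compression)
  Rx@0 = +2056.2500 N
  Ry@0 = +921.5758 N
  Ry@2 = +959.8342 N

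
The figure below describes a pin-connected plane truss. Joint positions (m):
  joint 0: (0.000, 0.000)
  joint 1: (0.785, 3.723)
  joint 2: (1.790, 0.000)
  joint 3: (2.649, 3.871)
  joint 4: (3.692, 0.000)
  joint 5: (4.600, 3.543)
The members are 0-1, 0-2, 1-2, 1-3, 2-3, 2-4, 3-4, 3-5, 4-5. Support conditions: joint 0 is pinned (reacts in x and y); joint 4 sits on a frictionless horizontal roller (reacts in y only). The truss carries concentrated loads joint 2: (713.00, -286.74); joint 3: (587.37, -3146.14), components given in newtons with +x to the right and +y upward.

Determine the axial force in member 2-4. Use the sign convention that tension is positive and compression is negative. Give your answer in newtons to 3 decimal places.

N=6 nodes, M=9 members, R=3 reactions → 2N=12, M+R=12
member 0 (0-1): L=3.8049, (cx,cy)=(0.2063,0.9785)
member 1 (0-2): L=1.7900, (cx,cy)=(1.0000,0.0000)
member 2 (1-2): L=3.8563, (cx,cy)=(0.2606,-0.9654)
member 3 (1-3): L=1.8699, (cx,cy)=(0.9969,0.0792)
member 4 (2-3): L=3.9652, (cx,cy)=(0.2166,0.9763)
member 5 (2-4): L=1.9020, (cx,cy)=(1.0000,0.0000)
member 6 (3-4): L=4.0091, (cx,cy)=(0.2602,-0.9656)
member 7 (3-5): L=1.9784, (cx,cy)=(0.9862,-0.1658)
member 8 (4-5): L=3.6575, (cx,cy)=(0.2483,0.9687)
solve A·x = −loads:
  F[0-1] = -429.9141 N (compression)
  F[0-2] = +1389.0678 N (tension)
  F[1-2] = +419.4375 N (tension)
  F[1-3] = -198.6327 N (compression)
  F[2-3] = -121.0783 N (compression)
  F[2-4] = +811.6095 N (tension)
  F[3-4] = -3119.6395 N (compression)
  F[3-5] = +0.0000 N (tension)
  F[4-5] = -0.0000 N (compression)
  Rx@0 = -1300.3700 N
  Ry@0 = +420.6647 N
  Ry@4 = +3012.2153 N

811.610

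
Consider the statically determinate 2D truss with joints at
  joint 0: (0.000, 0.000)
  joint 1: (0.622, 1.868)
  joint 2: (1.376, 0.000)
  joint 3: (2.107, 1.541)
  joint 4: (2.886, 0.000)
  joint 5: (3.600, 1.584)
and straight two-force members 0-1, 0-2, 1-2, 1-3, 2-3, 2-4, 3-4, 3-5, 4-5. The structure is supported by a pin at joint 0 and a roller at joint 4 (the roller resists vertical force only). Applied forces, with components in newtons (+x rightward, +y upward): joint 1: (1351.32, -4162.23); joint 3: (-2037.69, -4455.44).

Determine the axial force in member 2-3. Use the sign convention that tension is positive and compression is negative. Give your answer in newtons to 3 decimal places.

N=6 nodes, M=9 members, R=3 reactions → 2N=12, M+R=12
member 0 (0-1): L=1.9688, (cx,cy)=(0.3159,0.9488)
member 1 (0-2): L=1.3760, (cx,cy)=(1.0000,0.0000)
member 2 (1-2): L=2.0144, (cx,cy)=(0.3743,-0.9273)
member 3 (1-3): L=1.5206, (cx,cy)=(0.9766,-0.2150)
member 4 (2-3): L=1.7056, (cx,cy)=(0.4286,0.9035)
member 5 (2-4): L=1.5100, (cx,cy)=(1.0000,0.0000)
member 6 (3-4): L=1.7267, (cx,cy)=(0.4511,-0.8924)
member 7 (3-5): L=1.4936, (cx,cy)=(0.9996,0.0288)
member 8 (4-5): L=1.7375, (cx,cy)=(0.4109,0.9117)
solve A·x = −loads:
  F[0-1] = -4933.8709 N (compression)
  F[0-2] = +872.3533 N (tension)
  F[1-2] = +1372.6684 N (tension)
  F[1-3] = -3505.8580 N (compression)
  F[2-3] = -1408.8412 N (compression)
  F[2-4] = +1989.9573 N (tension)
  F[3-4] = -4410.8807 N (compression)
  F[3-5] = -0.0000 N (compression)
  F[4-5] = +0.0000 N (tension)
  Rx@0 = +686.3700 N
  Ry@0 = +4681.1819 N
  Ry@4 = +3936.4881 N

-1408.841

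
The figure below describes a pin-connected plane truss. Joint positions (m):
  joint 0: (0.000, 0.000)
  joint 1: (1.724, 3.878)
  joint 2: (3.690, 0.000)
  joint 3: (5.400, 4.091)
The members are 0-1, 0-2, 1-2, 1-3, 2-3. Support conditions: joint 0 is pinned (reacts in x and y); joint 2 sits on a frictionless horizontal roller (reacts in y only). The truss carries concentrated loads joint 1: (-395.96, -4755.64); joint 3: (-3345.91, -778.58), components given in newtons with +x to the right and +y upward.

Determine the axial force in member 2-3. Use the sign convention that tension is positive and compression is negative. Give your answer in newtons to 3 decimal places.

N=4 nodes, M=5 members, R=3 reactions → 2N=8, M+R=8
member 0 (0-1): L=4.2439, (cx,cy)=(0.4062,0.9138)
member 1 (0-2): L=3.6900, (cx,cy)=(1.0000,0.0000)
member 2 (1-2): L=4.3479, (cx,cy)=(0.4522,-0.8919)
member 3 (1-3): L=3.6822, (cx,cy)=(0.9983,0.0578)
member 4 (2-3): L=4.4340, (cx,cy)=(0.3857,0.9226)
solve A·x = −loads:
  F[0-1] = -6892.9714 N (compression)
  F[0-2] = -941.7664 N (compression)
  F[1-2] = +1528.8300 N (tension)
  F[1-3] = -3100.6338 N (compression)
  F[2-3] = -649.4601 N (compression)
  Rx@0 = +3741.8700 N
  Ry@0 = +6298.6090 N
  Ry@2 = -764.3890 N

-649.460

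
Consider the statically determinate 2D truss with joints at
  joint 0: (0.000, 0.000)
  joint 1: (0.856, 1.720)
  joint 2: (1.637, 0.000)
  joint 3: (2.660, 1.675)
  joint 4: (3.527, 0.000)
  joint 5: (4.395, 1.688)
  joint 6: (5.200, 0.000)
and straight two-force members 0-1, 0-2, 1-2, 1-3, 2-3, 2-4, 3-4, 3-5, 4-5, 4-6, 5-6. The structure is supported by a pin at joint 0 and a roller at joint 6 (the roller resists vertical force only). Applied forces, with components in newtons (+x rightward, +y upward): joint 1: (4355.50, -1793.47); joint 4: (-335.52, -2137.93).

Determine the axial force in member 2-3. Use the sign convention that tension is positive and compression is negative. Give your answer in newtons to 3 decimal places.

N=7 nodes, M=11 members, R=3 reactions → 2N=14, M+R=14
member 0 (0-1): L=1.9212, (cx,cy)=(0.4455,0.8953)
member 1 (0-2): L=1.6370, (cx,cy)=(1.0000,0.0000)
member 2 (1-2): L=1.8890, (cx,cy)=(0.4134,-0.9105)
member 3 (1-3): L=1.8046, (cx,cy)=(0.9997,-0.0249)
member 4 (2-3): L=1.9627, (cx,cy)=(0.5212,0.8534)
member 5 (2-4): L=1.8900, (cx,cy)=(1.0000,0.0000)
member 6 (3-4): L=1.8861, (cx,cy)=(0.4597,-0.8881)
member 7 (3-5): L=1.7350, (cx,cy)=(1.0000,0.0075)
member 8 (4-5): L=1.8981, (cx,cy)=(0.4573,0.8893)
member 9 (4-6): L=1.6730, (cx,cy)=(1.0000,0.0000)
member 10 (5-6): L=1.8701, (cx,cy)=(0.4305,-0.9026)
solve A·x = −loads:
  F[0-1] = -832.6196 N (compression)
  F[0-2] = +4390.9514 N (tension)
  F[1-2] = -1033.2632 N (compression)
  F[1-3] = -4300.6123 N (compression)
  F[2-3] = +1102.4072 N (tension)
  F[2-4] = +3389.1546 N (tension)
  F[3-4] = -1206.8818 N (compression)
  F[3-5] = -3169.9811 N (compression)
  F[4-5] = +3609.2402 N (tension)
  F[4-6] = +1519.3852 N (tension)
  F[5-6] = -3529.7401 N (compression)
  Rx@0 = -4019.9800 N
  Ry@0 = +745.4097 N
  Ry@6 = +3185.9903 N

1102.407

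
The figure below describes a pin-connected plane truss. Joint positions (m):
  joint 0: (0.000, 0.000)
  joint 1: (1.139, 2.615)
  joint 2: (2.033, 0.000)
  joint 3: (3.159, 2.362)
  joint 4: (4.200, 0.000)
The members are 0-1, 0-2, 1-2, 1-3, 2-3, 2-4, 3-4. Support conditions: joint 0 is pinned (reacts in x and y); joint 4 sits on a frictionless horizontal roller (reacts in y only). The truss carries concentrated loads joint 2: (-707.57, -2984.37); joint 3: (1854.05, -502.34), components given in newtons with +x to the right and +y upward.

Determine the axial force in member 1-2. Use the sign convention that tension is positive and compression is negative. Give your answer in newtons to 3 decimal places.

723.771

N=5 nodes, M=7 members, R=3 reactions → 2N=10, M+R=10
member 0 (0-1): L=2.8523, (cx,cy)=(0.3993,0.9168)
member 1 (0-2): L=2.0330, (cx,cy)=(1.0000,0.0000)
member 2 (1-2): L=2.7636, (cx,cy)=(0.3235,-0.9462)
member 3 (1-3): L=2.0358, (cx,cy)=(0.9922,-0.1243)
member 4 (2-3): L=2.6167, (cx,cy)=(0.4303,0.9027)
member 5 (2-4): L=2.1670, (cx,cy)=(1.0000,0.0000)
member 6 (3-4): L=2.5812, (cx,cy)=(0.4033,-0.9151)
solve A·x = −loads:
  F[0-1] = -678.0253 N (compression)
  F[0-2] = +1417.2349 N (tension)
  F[1-2] = +723.7715 N (tension)
  F[1-3] = -508.8335 N (compression)
  F[2-3] = +2547.4401 N (tension)
  F[2-4] = +1262.7264 N (tension)
  F[3-4] = -3131.0102 N (compression)
  Rx@0 = -1146.4800 N
  Ry@0 = +621.6190 N
  Ry@4 = +2865.0910 N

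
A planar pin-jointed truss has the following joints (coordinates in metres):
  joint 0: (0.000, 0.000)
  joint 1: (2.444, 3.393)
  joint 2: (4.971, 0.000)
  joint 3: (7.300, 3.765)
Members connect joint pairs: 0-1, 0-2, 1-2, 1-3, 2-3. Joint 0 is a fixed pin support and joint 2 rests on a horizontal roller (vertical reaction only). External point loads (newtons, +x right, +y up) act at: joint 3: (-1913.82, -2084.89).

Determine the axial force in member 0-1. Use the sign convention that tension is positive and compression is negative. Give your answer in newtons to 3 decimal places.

-582.569

N=4 nodes, M=5 members, R=3 reactions → 2N=8, M+R=8
member 0 (0-1): L=4.1816, (cx,cy)=(0.5845,0.8114)
member 1 (0-2): L=4.9710, (cx,cy)=(1.0000,0.0000)
member 2 (1-2): L=4.2306, (cx,cy)=(0.5973,-0.8020)
member 3 (1-3): L=4.8702, (cx,cy)=(0.9971,0.0764)
member 4 (2-3): L=4.4271, (cx,cy)=(0.5261,0.8504)
solve A·x = −loads:
  F[0-1] = -582.5694 N (compression)
  F[0-2] = -1573.3265 N (compression)
  F[1-2] = +526.8221 N (tension)
  F[1-3] = -657.0900 N (compression)
  F[2-3] = -2392.5306 N (compression)
  Rx@0 = +1913.8200 N
  Ry@0 = +472.7064 N
  Ry@2 = +1612.1836 N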